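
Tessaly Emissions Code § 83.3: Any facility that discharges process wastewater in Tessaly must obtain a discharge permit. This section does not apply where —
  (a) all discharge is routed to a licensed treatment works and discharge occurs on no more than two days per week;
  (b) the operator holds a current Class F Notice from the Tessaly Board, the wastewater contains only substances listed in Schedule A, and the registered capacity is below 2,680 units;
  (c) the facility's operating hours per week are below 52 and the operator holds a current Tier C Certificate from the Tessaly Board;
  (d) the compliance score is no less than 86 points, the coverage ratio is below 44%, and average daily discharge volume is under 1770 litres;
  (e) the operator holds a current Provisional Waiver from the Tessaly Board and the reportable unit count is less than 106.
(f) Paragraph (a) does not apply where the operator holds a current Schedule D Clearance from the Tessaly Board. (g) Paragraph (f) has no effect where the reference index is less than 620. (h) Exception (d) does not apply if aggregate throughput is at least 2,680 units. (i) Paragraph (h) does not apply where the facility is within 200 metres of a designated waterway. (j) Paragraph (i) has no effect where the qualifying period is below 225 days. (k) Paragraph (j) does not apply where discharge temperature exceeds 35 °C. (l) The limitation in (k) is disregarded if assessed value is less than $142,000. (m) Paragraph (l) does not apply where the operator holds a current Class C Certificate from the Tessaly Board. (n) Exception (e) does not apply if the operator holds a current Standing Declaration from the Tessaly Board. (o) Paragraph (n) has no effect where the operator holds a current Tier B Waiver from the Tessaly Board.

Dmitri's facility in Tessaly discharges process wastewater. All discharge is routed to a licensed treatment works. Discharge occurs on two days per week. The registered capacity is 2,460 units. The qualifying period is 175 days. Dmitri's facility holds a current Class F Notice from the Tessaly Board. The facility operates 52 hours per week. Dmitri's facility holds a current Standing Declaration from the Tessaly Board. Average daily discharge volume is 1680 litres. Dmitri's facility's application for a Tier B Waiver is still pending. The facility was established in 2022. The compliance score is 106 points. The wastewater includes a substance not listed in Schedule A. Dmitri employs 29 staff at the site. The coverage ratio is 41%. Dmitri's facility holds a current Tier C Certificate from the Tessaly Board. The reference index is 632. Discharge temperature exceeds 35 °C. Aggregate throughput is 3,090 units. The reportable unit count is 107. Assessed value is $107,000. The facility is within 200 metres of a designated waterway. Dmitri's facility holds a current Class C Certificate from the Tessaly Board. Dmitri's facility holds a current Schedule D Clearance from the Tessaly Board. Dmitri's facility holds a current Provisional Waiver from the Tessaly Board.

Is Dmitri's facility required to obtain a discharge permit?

All of (a)'s requirements are met (discharge is routed to a licensed treatment works; discharge occurs on no more than two days per week). However, paragraphs (f)–(g) must be considered: (f) is engaged — a current Schedule D Clearance is held. (g) is inapplicable (the reference index is 632, not less than 620), so (f) stands. So (a) is unavailable.
Exception (b) requires that the wastewater contains only substances listed in Schedule A; but the wastewater includes a non-Schedule-A substance, so (b) is unavailable.
Exception (c) fails — the facility's operating hours per week are 52, not below 52.
Exception (d): the compliance score is 106 points, meeting the 86 points threshold; the coverage ratio is 41%, below the 44% limit; average daily discharge volume is 1680 litres, under the 1770 litres limit — every condition holds. Under paragraphs (h)–(m): (h) would limit (d) — aggregate throughput is 3,090 units, meeting the 2,680 units threshold — but (i) sets (h) aside: (i) is triggered — the facility is within 200 m of a designated waterway. (j) is triggered (the qualifying period is 175 days, below the 225 days limit), but is overridden by (k): (k) operates against (j): discharge temperature exceeds 35 °C. (l) is triggered (assessed value is $107,000, less than the $142,000 limit), but is itself disapplied by (m): (m) operates against (l): a current Class C Certificate is held. Exception (d) stands.
Exception (e) fails — the reportable unit count is 107, not less than 106.

No — exception (d) applies; Dmitri's facility is not required to obtain a discharge permit.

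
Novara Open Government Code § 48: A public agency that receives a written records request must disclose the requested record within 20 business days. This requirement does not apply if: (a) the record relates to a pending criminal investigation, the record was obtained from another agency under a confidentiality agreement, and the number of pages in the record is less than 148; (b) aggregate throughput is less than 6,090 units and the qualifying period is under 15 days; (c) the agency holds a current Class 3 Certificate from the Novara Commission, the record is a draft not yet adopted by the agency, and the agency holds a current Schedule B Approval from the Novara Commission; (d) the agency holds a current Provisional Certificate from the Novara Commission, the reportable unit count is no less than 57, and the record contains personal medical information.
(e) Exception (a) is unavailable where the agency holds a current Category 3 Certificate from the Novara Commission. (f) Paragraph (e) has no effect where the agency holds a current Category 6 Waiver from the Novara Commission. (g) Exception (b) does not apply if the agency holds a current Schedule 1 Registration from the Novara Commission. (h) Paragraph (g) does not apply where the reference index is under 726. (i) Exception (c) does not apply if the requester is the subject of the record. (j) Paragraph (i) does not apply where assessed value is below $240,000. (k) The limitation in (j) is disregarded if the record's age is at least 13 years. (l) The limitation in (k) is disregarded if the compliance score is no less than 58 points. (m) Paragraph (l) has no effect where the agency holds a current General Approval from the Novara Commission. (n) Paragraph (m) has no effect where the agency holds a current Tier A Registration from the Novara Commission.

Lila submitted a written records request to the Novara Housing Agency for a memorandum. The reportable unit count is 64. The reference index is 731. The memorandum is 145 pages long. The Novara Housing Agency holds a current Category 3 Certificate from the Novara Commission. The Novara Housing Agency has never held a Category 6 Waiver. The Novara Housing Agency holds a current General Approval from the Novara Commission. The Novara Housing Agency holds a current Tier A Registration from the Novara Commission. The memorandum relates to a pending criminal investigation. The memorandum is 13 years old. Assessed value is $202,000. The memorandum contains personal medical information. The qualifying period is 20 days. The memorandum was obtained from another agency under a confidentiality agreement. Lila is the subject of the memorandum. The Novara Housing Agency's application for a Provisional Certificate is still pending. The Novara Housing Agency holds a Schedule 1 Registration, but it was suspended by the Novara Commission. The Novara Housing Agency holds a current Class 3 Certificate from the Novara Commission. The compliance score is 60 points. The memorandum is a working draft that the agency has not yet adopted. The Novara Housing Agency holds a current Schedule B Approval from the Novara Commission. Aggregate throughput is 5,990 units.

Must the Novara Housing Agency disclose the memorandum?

Exception (a) is satisfied on its face — the memorandum relates to a pending investigation; the memorandum was obtained under a confidentiality agreement; the number of pages in the record is 145, less than the 148 limit. Turning to paragraphs (e)–(f): (e) applies — a current Category 3 Certificate is held. (f) does not operate here (the Category 6 Waiver is not current), so (e) stands. Exception (a) does not apply.
Exception (b) fails — the qualifying period is 20 days, not under 15 days.
Exception (c): a current Class 3 Certificate is held; the memorandum is an unadopted draft; a current Schedule B Approval is held — every condition holds. Under paragraphs (i)–(n): (i) is triggered (Lila is the subject of the memorandum), but is overridden by (j): (j) is engaged — assessed value is $202,000, below the $240,000 limit. (k) would limit (j) — the record's age is 13 years, meeting the 13 years threshold — but (l) sets (k) aside: (l) applies — the compliance score is 60 points, meeting the 58 points threshold. (m) would limit (l) — a current General Approval is held — but (n) sets (m) aside: (n) is engaged — a current Tier A Registration is held. Exception (c) stands.
Exception (d) does not apply: the Provisional Certificate is not current.

No — exception (c) applies; the Novara Housing Agency is not required to disclose the memorandum.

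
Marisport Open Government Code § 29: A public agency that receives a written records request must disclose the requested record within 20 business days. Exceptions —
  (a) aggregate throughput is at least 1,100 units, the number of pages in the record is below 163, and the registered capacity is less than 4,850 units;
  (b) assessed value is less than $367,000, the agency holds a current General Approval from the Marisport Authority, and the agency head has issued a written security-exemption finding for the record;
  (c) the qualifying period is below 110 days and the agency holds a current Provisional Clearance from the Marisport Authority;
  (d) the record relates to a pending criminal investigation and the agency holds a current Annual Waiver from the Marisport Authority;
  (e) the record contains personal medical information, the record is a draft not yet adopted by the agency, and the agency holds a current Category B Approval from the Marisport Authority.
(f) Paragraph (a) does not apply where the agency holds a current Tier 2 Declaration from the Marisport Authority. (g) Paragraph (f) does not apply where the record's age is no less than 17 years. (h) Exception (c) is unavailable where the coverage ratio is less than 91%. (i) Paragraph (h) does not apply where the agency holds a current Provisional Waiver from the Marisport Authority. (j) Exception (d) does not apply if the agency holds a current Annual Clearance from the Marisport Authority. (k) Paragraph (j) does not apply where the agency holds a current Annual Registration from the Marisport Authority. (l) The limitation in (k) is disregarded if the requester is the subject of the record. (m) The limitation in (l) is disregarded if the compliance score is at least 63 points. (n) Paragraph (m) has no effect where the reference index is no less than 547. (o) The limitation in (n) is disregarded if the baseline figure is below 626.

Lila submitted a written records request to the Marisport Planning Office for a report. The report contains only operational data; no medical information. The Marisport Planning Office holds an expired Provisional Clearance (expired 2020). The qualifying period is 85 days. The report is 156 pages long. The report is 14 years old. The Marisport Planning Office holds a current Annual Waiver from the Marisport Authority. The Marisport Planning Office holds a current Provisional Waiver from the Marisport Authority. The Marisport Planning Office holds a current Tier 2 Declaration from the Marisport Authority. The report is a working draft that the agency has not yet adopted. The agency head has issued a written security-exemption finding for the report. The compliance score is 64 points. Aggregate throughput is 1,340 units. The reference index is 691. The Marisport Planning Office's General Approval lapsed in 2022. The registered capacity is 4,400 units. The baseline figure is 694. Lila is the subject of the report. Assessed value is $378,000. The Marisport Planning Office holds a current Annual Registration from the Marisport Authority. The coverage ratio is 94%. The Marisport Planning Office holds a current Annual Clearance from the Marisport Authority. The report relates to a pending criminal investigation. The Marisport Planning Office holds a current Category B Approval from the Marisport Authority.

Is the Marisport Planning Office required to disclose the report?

Yes — the Marisport Planning Office must disclose the report.

All of (a)'s requirements are met (aggregate throughput is 1,340 units, meeting the 1,100 units threshold; the number of pages in the record is 156, below the 163 limit; the registered capacity is 4,400 units, less than the 4,850 units limit). Turning to paragraphs (f)–(g): (f) operates against (a): a current Tier 2 Declaration is held. (g), which would lift (f), is inapplicable — the record's age is 14 years, short of 17 years. Exception (a) does not apply.
Exception (b) requires that assessed value is less than $367,000; but assessed value is $378,000, not less than $367,000, so (b) is unavailable.
Exception (c) fails — the Provisional Clearance is not current.
Exception (d)'s conditions are all satisfied: the report relates to a pending investigation; a current Annual Waiver is held. However, paragraphs (j)–(o) must be considered: (j) operates against (d): a current Annual Clearance is held. (k) would limit (j) — a current Annual Registration is held — but (l) sets (k) aside: (l) operates against (k): Lila is the subject of the report. (m) operates (the compliance score is 64 points, meeting the 63 points threshold), but is overridden by (n): (n) applies — the reference index is 691, meeting the 547 threshold. (o), which would lift (n), is not triggered — the baseline figure is 694, not below 626. So (d) is unavailable.
Exception (e) does not apply: the report contains only operational data.
No exception is made out. the Marisport Planning Office falls within the general rule.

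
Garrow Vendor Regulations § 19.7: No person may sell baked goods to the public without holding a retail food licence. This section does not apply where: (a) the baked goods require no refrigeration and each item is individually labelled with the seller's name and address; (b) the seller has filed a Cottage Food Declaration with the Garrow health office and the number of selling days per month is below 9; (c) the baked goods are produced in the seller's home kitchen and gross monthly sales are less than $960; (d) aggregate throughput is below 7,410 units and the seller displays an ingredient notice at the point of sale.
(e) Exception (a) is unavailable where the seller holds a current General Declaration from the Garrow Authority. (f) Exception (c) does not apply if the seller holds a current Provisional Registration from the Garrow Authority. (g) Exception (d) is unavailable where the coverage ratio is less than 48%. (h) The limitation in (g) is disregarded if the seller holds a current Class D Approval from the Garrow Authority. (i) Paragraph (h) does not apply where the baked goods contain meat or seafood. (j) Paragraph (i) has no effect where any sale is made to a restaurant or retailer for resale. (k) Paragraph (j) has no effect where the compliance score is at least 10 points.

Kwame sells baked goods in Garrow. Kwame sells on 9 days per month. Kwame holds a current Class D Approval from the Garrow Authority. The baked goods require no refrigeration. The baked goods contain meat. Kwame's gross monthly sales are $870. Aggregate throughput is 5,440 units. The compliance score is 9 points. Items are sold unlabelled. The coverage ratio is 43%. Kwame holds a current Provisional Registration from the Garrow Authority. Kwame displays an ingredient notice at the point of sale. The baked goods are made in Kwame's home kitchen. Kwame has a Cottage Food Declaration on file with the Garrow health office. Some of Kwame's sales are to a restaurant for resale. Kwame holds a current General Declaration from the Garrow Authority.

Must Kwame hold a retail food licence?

Exception (a) fails — items are sold unlabelled.
Exception (b) fails — the number of selling days per month is 9, not below 9.
Exception (c) is satisfied on its face — the baked goods are home-kitchen produced; gross monthly sales are $870, less than the $960 limit. However, paragraph (f) must be considered: (f) operates against (c): a current Provisional Registration is held. Exception (c) does not apply.
Exception (d) is satisfied on its face — aggregate throughput is 5,440 units, below the 7,410 units limit; an ingredient notice is displayed. Considering the limiting provisions: (g) applies (the coverage ratio is 43%, less than the 48% limit), but is overridden by (h): (h) operates — a current Class D Approval is held. (i) would limit (h) — the baked goods contain meat — but (j) sets (i) aside: (j) operates — some sales are to a restaurant for resale. (k) is not engaged (the compliance score is 9 points, short of 10 points), so (j) stands. Exception (d) stands.

No — exception (d) applies; Kwame is not required to hold a retail food licence.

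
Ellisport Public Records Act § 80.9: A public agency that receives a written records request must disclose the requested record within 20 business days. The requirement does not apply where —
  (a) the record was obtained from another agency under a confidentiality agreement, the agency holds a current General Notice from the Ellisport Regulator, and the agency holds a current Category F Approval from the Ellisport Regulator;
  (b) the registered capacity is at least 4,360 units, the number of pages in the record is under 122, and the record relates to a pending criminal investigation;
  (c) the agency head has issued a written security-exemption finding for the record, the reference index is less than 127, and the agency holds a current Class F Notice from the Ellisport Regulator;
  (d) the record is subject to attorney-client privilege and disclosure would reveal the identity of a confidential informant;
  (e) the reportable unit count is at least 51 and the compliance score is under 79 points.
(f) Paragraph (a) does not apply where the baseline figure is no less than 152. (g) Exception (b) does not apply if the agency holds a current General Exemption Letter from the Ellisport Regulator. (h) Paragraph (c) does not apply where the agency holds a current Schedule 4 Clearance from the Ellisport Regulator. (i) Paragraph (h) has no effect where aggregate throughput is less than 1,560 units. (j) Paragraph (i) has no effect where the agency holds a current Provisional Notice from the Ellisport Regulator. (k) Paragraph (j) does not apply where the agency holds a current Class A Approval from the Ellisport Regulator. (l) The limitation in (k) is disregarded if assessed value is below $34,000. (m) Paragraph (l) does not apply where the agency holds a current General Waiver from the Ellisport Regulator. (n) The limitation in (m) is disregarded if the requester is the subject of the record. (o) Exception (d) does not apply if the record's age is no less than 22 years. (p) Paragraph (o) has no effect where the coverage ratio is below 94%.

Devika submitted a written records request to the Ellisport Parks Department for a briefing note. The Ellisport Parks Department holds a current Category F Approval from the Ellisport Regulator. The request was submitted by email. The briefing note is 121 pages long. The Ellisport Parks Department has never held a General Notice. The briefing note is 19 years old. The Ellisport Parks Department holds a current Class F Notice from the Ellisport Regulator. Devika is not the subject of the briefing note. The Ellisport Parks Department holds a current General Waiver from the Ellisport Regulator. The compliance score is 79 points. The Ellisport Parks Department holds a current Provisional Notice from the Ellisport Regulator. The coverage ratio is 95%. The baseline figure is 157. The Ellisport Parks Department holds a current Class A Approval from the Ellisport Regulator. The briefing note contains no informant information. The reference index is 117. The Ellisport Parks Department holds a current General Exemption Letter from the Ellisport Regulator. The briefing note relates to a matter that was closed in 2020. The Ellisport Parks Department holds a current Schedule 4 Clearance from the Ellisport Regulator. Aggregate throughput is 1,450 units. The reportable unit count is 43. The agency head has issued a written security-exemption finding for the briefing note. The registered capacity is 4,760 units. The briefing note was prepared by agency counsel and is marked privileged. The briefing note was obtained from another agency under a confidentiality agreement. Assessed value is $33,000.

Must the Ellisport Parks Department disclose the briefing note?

Exception (a) does not apply: there is no General Notice in force.
Exception (b) fails — the briefing note relates to a closed matter.
All of (c)'s requirements are met (a written security-exemption finding has been issued; the reference index is 117, less than the 127 limit; a current Class F Notice is held). Under paragraphs (h)–(n): (h) is engaged (a current Schedule 4 Clearance is held), but is itself disapplied by (i): (i) operates against (h): aggregate throughput is 1,450 units, less than the 1,560 units limit. (j) would limit (i) — a current Provisional Notice is held — but (k) sets (j) aside: (k) operates against (j): a current Class A Approval is held. (l) is triggered (assessed value is $33,000, below the $34,000 limit), but is overridden by (m): (m) operates against (l): a current General Waiver is held. (n) is not engaged (Devika is not the subject of the briefing note), so (m) stands. So (c) applies.
Exception (d) does not apply: the briefing note contains no informant information.
Exception (e) requires that the reportable unit count is at least 51; but the reportable unit count is 43, short of 51, so (e) is unavailable.

No — exception (c) applies; the Ellisport Parks Department is not required to disclose the briefing note.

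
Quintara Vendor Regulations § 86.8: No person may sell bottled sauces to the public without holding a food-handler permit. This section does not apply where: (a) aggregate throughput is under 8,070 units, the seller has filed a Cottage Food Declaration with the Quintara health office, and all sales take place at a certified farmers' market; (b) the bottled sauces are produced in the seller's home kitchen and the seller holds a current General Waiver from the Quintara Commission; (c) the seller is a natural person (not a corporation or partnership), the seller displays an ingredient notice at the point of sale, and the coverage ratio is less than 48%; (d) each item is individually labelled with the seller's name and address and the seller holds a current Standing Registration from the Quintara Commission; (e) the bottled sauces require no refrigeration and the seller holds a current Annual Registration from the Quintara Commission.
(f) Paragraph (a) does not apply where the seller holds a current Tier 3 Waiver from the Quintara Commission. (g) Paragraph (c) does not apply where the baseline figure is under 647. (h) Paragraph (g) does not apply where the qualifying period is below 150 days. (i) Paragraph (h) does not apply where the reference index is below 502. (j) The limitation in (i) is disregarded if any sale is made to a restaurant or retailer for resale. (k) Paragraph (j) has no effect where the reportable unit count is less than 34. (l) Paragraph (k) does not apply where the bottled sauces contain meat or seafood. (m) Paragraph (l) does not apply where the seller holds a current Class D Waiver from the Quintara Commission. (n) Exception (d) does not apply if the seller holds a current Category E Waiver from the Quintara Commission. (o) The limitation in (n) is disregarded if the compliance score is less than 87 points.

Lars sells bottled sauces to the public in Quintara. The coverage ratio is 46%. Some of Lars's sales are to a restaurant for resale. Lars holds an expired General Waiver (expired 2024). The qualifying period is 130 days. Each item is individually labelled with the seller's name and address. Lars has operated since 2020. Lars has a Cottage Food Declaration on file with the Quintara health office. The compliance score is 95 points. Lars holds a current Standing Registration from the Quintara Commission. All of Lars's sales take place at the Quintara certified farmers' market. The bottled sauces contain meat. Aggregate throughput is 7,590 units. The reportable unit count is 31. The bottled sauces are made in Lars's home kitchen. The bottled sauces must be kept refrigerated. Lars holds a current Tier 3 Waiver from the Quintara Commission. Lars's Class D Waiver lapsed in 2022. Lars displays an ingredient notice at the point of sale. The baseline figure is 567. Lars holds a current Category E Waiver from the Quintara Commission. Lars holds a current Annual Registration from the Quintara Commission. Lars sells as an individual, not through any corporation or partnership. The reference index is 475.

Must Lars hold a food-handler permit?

Exception (a) is satisfied on its face — aggregate throughput is 7,590 units, under the 8,070 units limit; a Cottage Food Declaration is on file; all sales are at a certified farmers' market. Turning to paragraph (f): (f) is engaged — a current Tier 3 Waiver is held. (a) is therefore removed.
Exception (b) requires that the seller holds a current General Waiver from the Quintara Commission; but no current General Waiver is held, so (b) is unavailable.
Exception (c) is satisfied on its face — the seller is a natural person; an ingredient notice is displayed; the coverage ratio is 46%, less than the 48% limit. Applying paragraphs (g)–(m): (g) would limit (c) — the baseline figure is 567, under the 647 limit — but (h) sets (g) aside: (h) applies — the qualifying period is 130 days, below the 150 days limit. (i) applies (the reference index is 475, below the 502 limit), but yields to (j): (j) operates — some sales are to a restaurant for resale. (k) is triggered (the reportable unit count is 31, less than the 34 limit), but is itself disapplied by (l): (l) operates — the bottled sauces contain meat. (m) is not triggered (the Class D Waiver is not current), so (l) stands. So (c) applies.
Exception (d) is satisfied on its face — items are individually labelled; a current Standing Registration is held. However, paragraphs (n)–(o) must be considered: (n) operates against (d): a current Category E Waiver is held. (o) does not operate here (the compliance score is 95 points, not less than 87 points), so (n) stands. So (d) is unavailable.
Exception (e) fails — the bottled sauces require refrigeration.

No — exception (c) applies; Lars is not required to hold a food-handler permit.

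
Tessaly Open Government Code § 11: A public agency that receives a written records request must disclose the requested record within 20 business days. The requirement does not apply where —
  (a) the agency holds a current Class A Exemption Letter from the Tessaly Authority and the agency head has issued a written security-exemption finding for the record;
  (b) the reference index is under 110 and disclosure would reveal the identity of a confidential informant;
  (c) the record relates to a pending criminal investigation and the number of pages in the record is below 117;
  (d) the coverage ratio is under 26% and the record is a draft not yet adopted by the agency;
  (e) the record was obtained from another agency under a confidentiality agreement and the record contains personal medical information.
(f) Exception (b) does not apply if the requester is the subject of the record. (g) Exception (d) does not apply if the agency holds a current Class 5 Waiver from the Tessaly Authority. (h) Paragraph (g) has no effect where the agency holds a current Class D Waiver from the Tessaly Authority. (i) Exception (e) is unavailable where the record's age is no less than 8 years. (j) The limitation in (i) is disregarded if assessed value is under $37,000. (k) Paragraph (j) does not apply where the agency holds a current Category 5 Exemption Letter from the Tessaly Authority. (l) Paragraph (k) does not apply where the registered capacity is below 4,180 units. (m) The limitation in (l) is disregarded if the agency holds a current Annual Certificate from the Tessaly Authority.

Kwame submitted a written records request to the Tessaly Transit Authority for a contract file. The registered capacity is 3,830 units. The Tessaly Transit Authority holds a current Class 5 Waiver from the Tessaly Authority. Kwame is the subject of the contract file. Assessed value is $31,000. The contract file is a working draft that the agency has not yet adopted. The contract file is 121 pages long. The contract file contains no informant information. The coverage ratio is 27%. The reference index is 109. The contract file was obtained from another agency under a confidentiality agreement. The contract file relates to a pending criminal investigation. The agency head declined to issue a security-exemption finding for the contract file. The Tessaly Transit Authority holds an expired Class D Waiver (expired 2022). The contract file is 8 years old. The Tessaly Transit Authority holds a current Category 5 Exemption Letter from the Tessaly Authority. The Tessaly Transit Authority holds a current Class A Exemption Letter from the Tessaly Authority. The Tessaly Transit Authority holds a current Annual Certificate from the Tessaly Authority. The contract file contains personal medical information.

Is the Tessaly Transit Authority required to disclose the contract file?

Exception (a) fails — the agency head declined to issue a security-exemption finding.
Exception (b) requires that disclosure would reveal the identity of a confidential informant; but the contract file contains no informant information, so (b) is unavailable.
Exception (c) requires that the number of pages in the record is below 117; but the number of pages in the record is 121, not below 117, so (c) is unavailable.
Exception (d) requires that the coverage ratio is under 26%; but the coverage ratio is 27%, not under 26%, so (d) is unavailable.
Exception (e): the contract file was obtained under a confidentiality agreement; the contract file contains personal medical information — every condition holds. However, paragraphs (i)–(m) must be considered: (i) is engaged — the record's age is 8 years, meeting the 8 years threshold. (j) operates (assessed value is $31,000, under the $37,000 limit), but is set aside by (k): (k) operates against (j): a current Category 5 Exemption Letter is held. (l) operates (the registered capacity is 3,830 units, below the 4,180 units limit), but is itself disapplied by (m): (m) operates against (l): a current Annual Certificate is held. Exception (e) does not apply.
No exception displaces § 11.

Yes — the Tessaly Transit Authority must disclose the contract file.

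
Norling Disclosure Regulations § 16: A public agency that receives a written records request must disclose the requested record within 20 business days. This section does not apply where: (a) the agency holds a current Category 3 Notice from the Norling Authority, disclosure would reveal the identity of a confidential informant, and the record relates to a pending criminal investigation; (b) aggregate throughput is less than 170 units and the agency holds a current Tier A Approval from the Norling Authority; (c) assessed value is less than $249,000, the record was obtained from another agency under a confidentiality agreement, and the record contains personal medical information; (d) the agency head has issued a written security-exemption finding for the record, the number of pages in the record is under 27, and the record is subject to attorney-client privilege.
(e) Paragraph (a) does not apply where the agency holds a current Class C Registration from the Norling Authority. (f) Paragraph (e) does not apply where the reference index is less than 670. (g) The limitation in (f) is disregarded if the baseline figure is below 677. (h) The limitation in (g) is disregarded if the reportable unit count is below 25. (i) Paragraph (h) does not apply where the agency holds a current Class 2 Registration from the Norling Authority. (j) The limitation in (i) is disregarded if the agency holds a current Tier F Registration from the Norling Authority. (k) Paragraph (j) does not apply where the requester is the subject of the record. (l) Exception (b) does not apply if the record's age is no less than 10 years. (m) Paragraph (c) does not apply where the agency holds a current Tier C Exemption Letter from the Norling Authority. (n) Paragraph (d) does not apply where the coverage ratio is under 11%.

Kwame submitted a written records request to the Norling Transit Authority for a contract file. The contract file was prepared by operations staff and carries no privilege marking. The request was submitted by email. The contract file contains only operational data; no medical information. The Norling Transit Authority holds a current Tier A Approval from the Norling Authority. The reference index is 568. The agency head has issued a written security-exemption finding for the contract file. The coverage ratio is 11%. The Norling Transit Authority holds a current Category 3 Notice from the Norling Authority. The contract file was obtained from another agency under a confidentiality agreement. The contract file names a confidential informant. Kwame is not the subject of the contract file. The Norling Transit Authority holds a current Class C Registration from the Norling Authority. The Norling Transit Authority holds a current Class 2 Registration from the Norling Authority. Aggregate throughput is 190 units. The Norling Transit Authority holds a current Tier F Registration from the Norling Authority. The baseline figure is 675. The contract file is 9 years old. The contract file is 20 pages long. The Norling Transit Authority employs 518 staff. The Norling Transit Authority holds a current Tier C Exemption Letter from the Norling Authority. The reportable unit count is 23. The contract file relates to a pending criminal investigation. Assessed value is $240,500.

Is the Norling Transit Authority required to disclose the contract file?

No — exception (a) applies; the Norling Transit Authority is not required to disclose the contract file.

Exception (a): a current Category 3 Notice is held; the contract file names a confidential informant; the contract file relates to a pending investigation — every condition holds. As to paragraphs (e)–(k): (e) applies (a current Class C Registration is held), but is set aside by (f): (f) operates against (e): the reference index is 568, less than the 670 limit. (g) applies (the baseline figure is 675, below the 677 limit), but is itself disapplied by (h): (h) is engaged — the reportable unit count is 23, below the 25 limit. (i) would limit (h) — a current Class 2 Registration is held — but (j) sets (i) aside: (j) operates against (i): a current Tier F Registration is held. (k), which would lift (j), does not operate here — Kwame is not the subject of the contract file. Exception (a) stands.
Exception (b) fails — aggregate throughput is 190 units, not less than 170 units.
Exception (c) does not apply: the contract file contains only operational data.
Exception (d) requires that the record is subject to attorney-client privilege; but the contract file carries no privilege marking, so (d) is unavailable.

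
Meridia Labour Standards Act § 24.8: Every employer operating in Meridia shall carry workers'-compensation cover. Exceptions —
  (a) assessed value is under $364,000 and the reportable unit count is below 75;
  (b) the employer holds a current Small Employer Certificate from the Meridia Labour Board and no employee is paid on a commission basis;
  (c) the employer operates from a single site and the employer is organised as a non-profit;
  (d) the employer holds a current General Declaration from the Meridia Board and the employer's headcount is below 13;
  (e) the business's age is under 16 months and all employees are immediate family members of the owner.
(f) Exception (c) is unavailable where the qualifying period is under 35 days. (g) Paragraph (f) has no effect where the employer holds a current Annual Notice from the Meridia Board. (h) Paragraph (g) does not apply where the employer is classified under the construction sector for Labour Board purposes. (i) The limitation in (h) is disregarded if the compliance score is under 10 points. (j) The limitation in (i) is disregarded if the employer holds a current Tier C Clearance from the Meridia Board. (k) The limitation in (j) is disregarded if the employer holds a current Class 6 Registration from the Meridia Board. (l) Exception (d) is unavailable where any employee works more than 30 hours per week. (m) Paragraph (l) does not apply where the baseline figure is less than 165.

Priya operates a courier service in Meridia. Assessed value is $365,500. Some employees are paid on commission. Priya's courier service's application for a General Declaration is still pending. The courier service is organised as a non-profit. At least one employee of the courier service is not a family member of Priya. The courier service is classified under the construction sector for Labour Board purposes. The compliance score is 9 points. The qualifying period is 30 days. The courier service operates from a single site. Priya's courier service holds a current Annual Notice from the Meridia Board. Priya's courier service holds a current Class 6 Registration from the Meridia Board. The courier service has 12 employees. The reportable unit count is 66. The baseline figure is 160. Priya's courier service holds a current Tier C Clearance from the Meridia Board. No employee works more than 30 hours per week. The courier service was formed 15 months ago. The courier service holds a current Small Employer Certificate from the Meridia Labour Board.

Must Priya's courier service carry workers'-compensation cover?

No — exception (c) applies; Priya's courier service is not required to carry workers'-compensation cover.

Exception (a) does not apply: assessed value is $365,500, not under $364,000.
Exception (b) does not apply: some employees are paid on commission.
Exception (c): the employer operates from a single site; the employer is a non-profit — every condition holds. As to paragraphs (f)–(k): (f) is engaged (the qualifying period is 30 days, under the 35 days limit), but yields to (g): (g) is engaged — a current Annual Notice is held. (h) would limit (g) — the courier service is classified under the construction sector — but (i) sets (h) aside: (i) operates against (h): the compliance score is 9 points, under the 10 points limit. (j) is triggered (a current Tier C Clearance is held), but is overridden by (k): (k) is engaged — a current Class 6 Registration is held. Exception (c) stands.
Exception (d) fails — there is no General Declaration in force.
Exception (e) does not apply: at least one employee is not a family member.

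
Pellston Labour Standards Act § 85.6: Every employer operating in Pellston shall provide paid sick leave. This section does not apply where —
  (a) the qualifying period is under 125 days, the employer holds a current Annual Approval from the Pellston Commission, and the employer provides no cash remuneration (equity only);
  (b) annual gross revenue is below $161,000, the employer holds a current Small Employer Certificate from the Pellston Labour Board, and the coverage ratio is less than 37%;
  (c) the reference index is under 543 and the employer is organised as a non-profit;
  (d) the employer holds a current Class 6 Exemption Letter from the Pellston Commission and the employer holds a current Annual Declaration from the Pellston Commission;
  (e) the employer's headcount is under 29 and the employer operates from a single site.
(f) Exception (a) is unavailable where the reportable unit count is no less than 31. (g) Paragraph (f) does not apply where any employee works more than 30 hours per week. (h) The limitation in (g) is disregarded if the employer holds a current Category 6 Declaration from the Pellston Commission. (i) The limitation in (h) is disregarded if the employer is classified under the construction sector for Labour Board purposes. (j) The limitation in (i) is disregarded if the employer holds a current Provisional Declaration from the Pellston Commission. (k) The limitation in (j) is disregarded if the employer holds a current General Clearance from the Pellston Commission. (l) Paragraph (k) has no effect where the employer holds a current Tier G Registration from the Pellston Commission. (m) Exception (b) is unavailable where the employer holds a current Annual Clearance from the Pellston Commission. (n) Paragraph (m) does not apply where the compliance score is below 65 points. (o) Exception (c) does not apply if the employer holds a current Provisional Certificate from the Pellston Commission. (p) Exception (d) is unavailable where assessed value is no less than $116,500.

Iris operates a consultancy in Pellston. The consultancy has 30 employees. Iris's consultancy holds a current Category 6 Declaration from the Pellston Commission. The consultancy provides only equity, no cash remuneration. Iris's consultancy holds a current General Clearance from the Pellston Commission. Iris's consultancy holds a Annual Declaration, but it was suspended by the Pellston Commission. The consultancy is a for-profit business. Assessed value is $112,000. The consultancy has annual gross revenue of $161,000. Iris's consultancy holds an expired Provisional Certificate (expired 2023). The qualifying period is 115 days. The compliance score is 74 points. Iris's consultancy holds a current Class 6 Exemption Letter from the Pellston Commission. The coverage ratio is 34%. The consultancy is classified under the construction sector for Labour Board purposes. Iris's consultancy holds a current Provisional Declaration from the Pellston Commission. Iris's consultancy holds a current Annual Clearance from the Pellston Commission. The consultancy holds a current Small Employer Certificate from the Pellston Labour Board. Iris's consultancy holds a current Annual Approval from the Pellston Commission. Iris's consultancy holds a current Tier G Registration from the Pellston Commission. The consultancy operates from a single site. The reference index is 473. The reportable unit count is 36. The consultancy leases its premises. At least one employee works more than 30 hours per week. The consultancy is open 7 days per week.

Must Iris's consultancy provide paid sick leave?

Exception (a): the qualifying period is 115 days, under the 125 days limit; a current Annual Approval is held; remuneration is equity-only — every condition holds. However, paragraphs (f)–(l) must be considered: (f) operates against (a): the reportable unit count is 36, meeting the 31 threshold. (g) would limit (f) — at least one employee exceeds 30 hours/week — but (h) sets (g) aside: (h) is triggered — a current Category 6 Declaration is held. (i) is triggered (the consultancy is classified under the construction sector), but is displaced by (j): (j) operates against (i): a current Provisional Declaration is held. (k) is triggered (a current General Clearance is held), but is set aside by (l): (l) is engaged — a current Tier G Registration is held. So (a) is unavailable.
Exception (b) fails — annual gross revenue is $161,000, not below $161,000.
Exception (c) does not apply: the employer is for-profit.
Exception (d) requires that the employer holds a current Annual Declaration from the Pellston Commission; but the Annual Declaration is not current, so (d) is unavailable.
Exception (e) fails — the employer's headcount is 30, not under 29.
No exception displaces § 85.6.

Yes — Iris's consultancy must provide paid sick leave.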